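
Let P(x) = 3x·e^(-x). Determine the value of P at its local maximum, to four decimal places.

P'(x) = 3·e^(-x) + (3x)·(-1)·e^(-x) = (-3x + 3)·e^(-x). Since e^(-x) > 0, the only critical point is x = 1.
P''(1) has the same sign as -3 < 0, so this is a local maximum.
P(1) = (3)·e^(-1) ≈ 1.1036.

1.1036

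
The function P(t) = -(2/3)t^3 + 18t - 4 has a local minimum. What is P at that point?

-40

P'(t) = -2t^2 + 18 = 0 at t = -3, 3.
Since P''(t) = -4t, we get P''(-3) = 12 > 0 ⇒ local minimum; P''(3) = -12 < 0 ⇒ local maximum.
Thus P has its local minimum at t = -3, with value -40.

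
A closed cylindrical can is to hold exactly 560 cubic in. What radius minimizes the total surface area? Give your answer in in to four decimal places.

4.4669

With radius r and height h, πr²h = 560 so h = 560/(πr²), and S(r) = 2πr² + 2πrh = 2πr² + 2·560/r.
S'(r) = 4πr − 2·560/r² = 0 ⇒ r³ = 560/(2π), so r ≈ 4.4669 and h = 2r ≈ 8.9337.
S''(r) = 4π + 4·560/r³ > 0, so this is the minimum; S ≈ 376.1028.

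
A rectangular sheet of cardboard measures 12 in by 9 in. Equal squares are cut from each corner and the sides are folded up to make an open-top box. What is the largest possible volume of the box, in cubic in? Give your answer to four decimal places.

With cut size x, the volume is V(x) = x(12 − 2x)(9 − 2x) for 0 < x < 4.5.
V'(x) = 12x^2 − 84x + 108. Setting V'(x) = 0 gives x ≈ 1.6972 (the root in (0, 4.5)).
V''(x) = 24x − 84 is negative there, so this is the maximum; V ≈ 81.8722.

81.8722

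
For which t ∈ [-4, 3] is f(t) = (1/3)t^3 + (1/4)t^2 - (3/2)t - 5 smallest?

-4

The derivative is t^2 + (1/2)t - 3/2, which vanishes at t = -3/2 and t = 1.
Compare values at every candidate in [-4, 3]: f(-4) = -49/3; f(-3/2) = -53/16; f(1) = -71/12; f(3) = 7/4.
So the minimum is f(-4) = -49/3.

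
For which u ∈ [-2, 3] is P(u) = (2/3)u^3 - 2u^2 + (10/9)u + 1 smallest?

-2

The derivative is 2u^2 - 4u + 10/9, which vanishes at u = 1/3 and u = 5/3.
Evaluating at the critical points and endpoints: P(-2) = -131/9; P(1/3) = 95/81; P(5/3) = 31/81; P(3) = 13/3.
So the minimum is P(-2) = -131/9.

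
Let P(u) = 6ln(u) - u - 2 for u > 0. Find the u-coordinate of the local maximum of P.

P'(u) = 6/u − 1 = 0 gives u = 6.
P''(u) = -6/u², which is negative for u > 0, so this is a local maximum.
P(6) = 6·ln(6) - 6 - 2 ≈ 2.7506.

6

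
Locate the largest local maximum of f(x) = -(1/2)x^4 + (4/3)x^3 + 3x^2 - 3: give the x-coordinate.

f'(x) = -2x^3 + 4x^2 + 6x = 0 at x = -1, 0, 3.
Since f''(x) = -6x^2 + 8x + 6, we get f''(-1) = -8 < 0 ⇒ local maximum; f''(0) = 6 > 0 ⇒ local minimum; f''(3) = -24 < 0 ⇒ local maximum.
So the largest local maximum value is f(3) = 39/2.

3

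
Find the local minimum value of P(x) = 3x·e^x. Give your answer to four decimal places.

-1.1036

P'(x) = 3·e^x + (3x)·1·e^x = (3x + 3)·e^x. Since e^x > 0, the only critical point is x = -1.
P''(-1) has the same sign as 3 > 0, so this is a local minimum.
P(-1) = (-3)·e^(-1) ≈ -1.1036.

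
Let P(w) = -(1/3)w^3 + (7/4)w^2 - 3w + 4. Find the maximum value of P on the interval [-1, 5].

The derivative is -w^2 + (7/2)w - 3, which vanishes at w = 3/2 and w = 2.
Candidates: P(-1) = 109/12,  P(3/2) = 37/16,  P(2) = 7/3,  P(5) = -107/12.
The maximum over the interval is 109/12, attained at w = -1.

109/12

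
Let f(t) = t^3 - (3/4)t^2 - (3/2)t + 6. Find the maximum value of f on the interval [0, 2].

f'(t) = 3t^2 - (3/2)t - 3/2, whose only zero in [0, 2] is t = 1.
Compare values at every candidate in [0, 2]: f(0) = 6; f(1) = 19/4; f(2) = 8.
Hence the absolute maximum is 8 at t = 2.

8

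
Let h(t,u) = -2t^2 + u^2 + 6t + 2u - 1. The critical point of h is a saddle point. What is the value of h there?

5/2

∂h/∂t = -4t + 6 = 0 and ∂h/∂u = 2u + 2 = 0, so (t, u) = (3/2, -1).
The Hessian has h_{tt} = -4, h_{uu} = 2, h_{tu} = 0, giving D = -8 < 0, so the point is a saddle point.
h(3/2, -1) = 5/2.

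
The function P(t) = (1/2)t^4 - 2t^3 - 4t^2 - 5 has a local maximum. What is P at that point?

P'(t) = 2t^3 - 6t^2 - 8t = 0 at t = -1, 0, 4.
Since P''(t) = 6t^2 - 12t - 8, we get P''(-1) = 10 > 0 ⇒ local minimum; P''(0) = -8 < 0 ⇒ local maximum; P''(4) = 40 > 0 ⇒ local minimum.
So the local maximum value is P(0) = -5.

-5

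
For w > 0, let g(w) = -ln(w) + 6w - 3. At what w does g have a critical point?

g'(w) = -1/w + 6 = 0 gives w = 1/6.
g''(w) = 1/w², which is positive for w > 0, so this is a local minimum.
g(1/6) = -1·ln(1/6) + 1 - 3 ≈ -0.2082.

1/6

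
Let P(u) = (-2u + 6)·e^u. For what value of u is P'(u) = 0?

2

Differentiating with the product rule gives P'(u) = (-2u + 4)·e^u. Since e^u > 0, the only critical point is u = 2.
P''(2) has the same sign as -2 < 0, so this is a local maximum.
P(2) = (2)·e^(2) ≈ 14.7781.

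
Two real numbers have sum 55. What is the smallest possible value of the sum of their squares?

3025/2

With a + b = 55, a^2 + b^2 = a^2 + (55 − a)^2.
The derivative 2a − 2(55 − a) = 4a − 110 vanishes at a = 55/2; second derivative 4 > 0, a minimum.
The minimum is 2·(55/2)^2 = 3025/2.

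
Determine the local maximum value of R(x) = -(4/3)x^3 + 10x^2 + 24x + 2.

R'(x) = -4x^2 + 20x + 24 = 0 at x = -1, 6.
Since R''(x) = -8x + 20, we get R''(-1) = 28 > 0 ⇒ local minimum; R''(6) = -28 < 0 ⇒ local maximum.
So the local maximum value is R(6) = 218.

218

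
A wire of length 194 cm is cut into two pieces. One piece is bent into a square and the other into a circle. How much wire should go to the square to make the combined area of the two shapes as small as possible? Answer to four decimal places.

Let x be the length used for the square. Square side x/4; circle radius (194−x)/(2π).
A(x) = (x/4)² + π·((194−x)/(2π))² = x²/16 + (194−x)²/(4π) for 0 ≤ x ≤ 194. A'(x) = x/8 − (194−x)/(2π) = 0 gives x = 4·194/(π+4) ≈ 108.6592.
A'' = 1/8 + 1/(2π) > 0, so this gives the minimum combined area; x ≈ 108.6592 cm to the square.

108.6592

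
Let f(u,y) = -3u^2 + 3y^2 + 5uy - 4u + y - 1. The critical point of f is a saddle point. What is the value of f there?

4/61

∂f/∂u = -6u + 5y - 4 = 0 and ∂f/∂y = 5u + 6y + 1 = 0, so (u, y) = (-29/61, 14/61).
The Hessian has f_{uu} = -6, f_{yy} = 6, f_{uy} = 5, giving D = -61 < 0, so the point is a saddle point.
f(-29/61, 14/61) = 4/61.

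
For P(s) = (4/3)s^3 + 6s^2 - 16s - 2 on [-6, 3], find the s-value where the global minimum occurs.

The derivative is 4s^2 + 12s - 16, which vanishes at s = -4 and s = 1.
Evaluating at the critical points and endpoints: P(-6) = 22,  P(-4) = 218/3,  P(1) = -32/3,  P(3) = 40.
The minimum over the interval is -32/3, attained at s = 1.

1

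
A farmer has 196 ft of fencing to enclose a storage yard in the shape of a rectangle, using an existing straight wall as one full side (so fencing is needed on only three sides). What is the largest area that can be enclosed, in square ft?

4802

Let the sides perpendicular to the wall have length x and the parallel side y, so 2x + y = 196 and the area is A = xy = x(196 − 2x).
A'(x) = 196 − 4x = 0 gives x = 49, and A''(x) = −4 < 0 confirms a maximum.
Then y = 196 − 2·49 = 98 and A = 4802.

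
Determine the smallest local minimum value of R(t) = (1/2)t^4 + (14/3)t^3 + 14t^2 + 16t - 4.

Critical points: R'(t) = 2t^3 + 14t^2 + 28t + 16 vanishes at t = -4, -2, -1.
Since R''(t) = 6t^2 + 28t + 28, we get R''(-4) = 12 > 0 ⇒ local minimum; R''(-2) = -4 < 0 ⇒ local maximum; R''(-1) = 6 > 0 ⇒ local minimum.
So the smallest local minimum value is R(-4) = -44/3.

-44/3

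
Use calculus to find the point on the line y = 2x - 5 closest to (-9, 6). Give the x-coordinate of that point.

Minimize D(x)^2 = (x + 9)^2 + (2x - 11)^2.
d/dx[D^2] = 2(x + 9) + 2·2·(2x - 11) = 0 ⇒ x = 13/5.
Then y = 1/5 and the distance is √(841/5) ≈ 12.9692.

13/5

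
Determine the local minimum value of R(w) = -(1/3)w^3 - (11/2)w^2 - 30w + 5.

59

R'(w) = -w^2 - 11w - 30 = 0 at w = -6, -5.
Since R''(w) = -2w - 11, we get R''(-6) = 1 > 0 ⇒ local minimum; R''(-5) = -1 < 0 ⇒ local maximum.
Thus R has its local minimum at w = -6, with value 59.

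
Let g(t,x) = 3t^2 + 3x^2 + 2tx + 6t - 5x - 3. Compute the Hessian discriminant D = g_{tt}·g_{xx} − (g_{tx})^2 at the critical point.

32

∂g/∂t = 6t + 2x + 6 = 0 and ∂g/∂x = 2t + 6x - 5 = 0, so (t, x) = (-23/16, 21/16).
The Hessian has g_{tt} = 6, g_{xx} = 6, g_{tx} = 2, giving D = 32 > 0 with g_{tt} > 0, so the point is a local minimum.
D = (6)·(6) − (2)^2 = 32.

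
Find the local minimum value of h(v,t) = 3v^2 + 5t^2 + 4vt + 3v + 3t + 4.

35/11

∂h/∂v = 6v + 4t + 3 = 0 and ∂h/∂t = 4v + 10t + 3 = 0, so (v, t) = (-9/22, -3/22).
The Hessian has h_{vv} = 6, h_{tt} = 10, h_{vt} = 4, giving D = 44 > 0 with h_{vv} > 0, so the point is a local minimum.
h(-9/22, -3/22) = 35/11.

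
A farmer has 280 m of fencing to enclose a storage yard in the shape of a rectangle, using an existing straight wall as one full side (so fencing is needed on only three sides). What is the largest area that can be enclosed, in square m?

9800

Let the sides perpendicular to the wall have length x and the parallel side y, so 2x + y = 280 and the area is A = xy = x(280 − 2x).
A'(x) = 280 − 4x = 0 gives x = 70, and A''(x) = −4 < 0 confirms a maximum.
Then y = 280 − 2·70 = 140 and A = 9800.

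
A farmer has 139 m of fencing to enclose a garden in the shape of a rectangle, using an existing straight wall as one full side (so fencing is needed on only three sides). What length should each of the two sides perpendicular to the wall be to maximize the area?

Let the sides perpendicular to the wall have length x and the parallel side y, so 2x + y = 139 and the area is A = xy = x(139 − 2x).
A'(x) = 139 − 4x = 0 gives x = 139/4, and A''(x) = −4 < 0 confirms a maximum.
Then y = 139 − 2·139/4 = 139/2 and A = 19321/8.

139/4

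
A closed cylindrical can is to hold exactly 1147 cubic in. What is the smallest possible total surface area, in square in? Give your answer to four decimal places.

606.5829

With radius r and height h, πr²h = 1147 so h = 1147/(πr²), and S(r) = 2πr² + 2πrh = 2πr² + 2·1147/r.
S'(r) = 4πr − 2·1147/r² = 0 ⇒ r³ = 1147/(2π), so r ≈ 5.6728 and h = 2r ≈ 11.3455.
S''(r) = 4π + 4·1147/r³ > 0, so this is the minimum; S ≈ 606.5829.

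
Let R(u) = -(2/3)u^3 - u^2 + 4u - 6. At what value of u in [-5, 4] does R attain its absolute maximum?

-5

The derivative is -2u^2 - 2u + 4, which vanishes at u = -2 and u = 1.
Candidates: R(-5) = 97/3, R(-2) = -38/3, R(1) = -11/3, R(4) = -146/3.
Hence the absolute maximum is 97/3 at u = -5.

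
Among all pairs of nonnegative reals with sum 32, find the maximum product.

With x + y = 32, the product is P(x) = x(32 − x).
P'(x) = 32 − 2x = 0 gives x = 16; P'' = −2 < 0, so this is the maximum.
P = 16·16 = 256.

256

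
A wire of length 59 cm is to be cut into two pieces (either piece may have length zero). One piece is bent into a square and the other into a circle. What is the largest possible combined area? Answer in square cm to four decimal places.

Let x be the length used for the square. Square side x/4; circle radius (59−x)/(2π).
A(x) = (x/4)² + π·((59−x)/(2π))² = x²/16 + (59−x)²/(4π) for 0 ≤ x ≤ 59. A'(x) = x/8 − (59−x)/(2π) = 0 gives x = 4·59/(π+4) ≈ 33.0459.
A'' > 0, so the interior critical point is a minimum; the maximum is at an endpoint. A(0) = 277.0092 and A(59) = 217.5625, so the largest area is 277.0092.

277.0092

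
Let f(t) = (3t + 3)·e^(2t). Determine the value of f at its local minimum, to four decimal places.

-0.0747

By the product rule, f'(t) = (6t + 9)·e^(2t). Since e^(2t) > 0, the only critical point is t = -3/2.
f''(-3/2) has the same sign as 6 > 0, so this is a local minimum.
f(-3/2) = (-3/2)·e^(-3) ≈ -0.0747.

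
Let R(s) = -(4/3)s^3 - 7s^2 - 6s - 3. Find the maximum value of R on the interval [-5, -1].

56/3

Differentiating, R'(s) = -4s^2 - 14s - 6; whose only zero in [-5, -1] is s = -3.
Compare values at every candidate in [-5, -1]: R(-5) = 56/3, R(-3) = -12, R(-1) = -8/3.
Hence the absolute maximum is 56/3 at s = -5.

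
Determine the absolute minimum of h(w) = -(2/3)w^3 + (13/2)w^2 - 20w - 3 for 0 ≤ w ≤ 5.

-143/6

h'(w) = -2w^2 + 13w - 20, which vanishes at w = 5/2 and w = 4.
Candidates: h(0) = -3; h(5/2) = -547/24; h(4) = -65/3; h(5) = -143/6.
Hence the absolute minimum is -143/6 at w = 5.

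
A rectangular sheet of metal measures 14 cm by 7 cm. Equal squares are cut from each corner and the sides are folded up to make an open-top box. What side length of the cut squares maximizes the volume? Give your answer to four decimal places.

With cut size x, the volume is V(x) = x(14 − 2x)(7 − 2x) for 0 < x < 3.5.
V'(x) = 12x^2 − 84x + 98. Setting V'(x) = 0 gives x ≈ 1.4793 (the root in (0, 3.5)).
V''(x) = 24x − 84 is negative there, so this is the maximum; V ≈ 66.0104.

1.4793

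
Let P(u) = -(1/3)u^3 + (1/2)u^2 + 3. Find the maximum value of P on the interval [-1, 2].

23/6

P'(u) = -u^2 + u, which vanishes at u = 0 and u = 1.
Candidates: P(-1) = 23/6; P(0) = 3; P(1) = 19/6; P(2) = 7/3.
The maximum over the interval is 23/6, attained at u = -1.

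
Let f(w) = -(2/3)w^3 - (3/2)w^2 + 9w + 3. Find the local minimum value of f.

-39/2

f'(w) = -2w^2 - 3w + 9. Setting f'(w) = 0 gives w ∈ {-3, 3/2}.
f''(w) = -4w - 3. f''(-3) = 9 > 0 ⇒ local minimum; f''(3/2) = -9 < 0 ⇒ local maximum.
The local minimum is f(-3) = -39/2.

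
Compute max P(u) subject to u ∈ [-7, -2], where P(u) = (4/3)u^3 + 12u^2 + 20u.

P'(u) = 4u^2 + 24u + 20, whose only zero in [-7, -2] is u = -5.
Compare values at every candidate in [-7, -2]: P(-7) = -28/3,  P(-5) = 100/3,  P(-2) = -8/3.
So the maximum is P(-5) = 100/3.

100/3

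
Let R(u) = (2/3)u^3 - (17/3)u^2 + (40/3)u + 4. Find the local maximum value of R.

1099/81

Critical points: R'(u) = 2u^2 - (34/3)u + 40/3 vanishes at u = 5/3, 4.
R''(u) = 4u - 34/3. R''(5/3) = -14/3 < 0 ⇒ local maximum; R''(4) = 14/3 > 0 ⇒ local minimum.
The local maximum is R(5/3) = 1099/81.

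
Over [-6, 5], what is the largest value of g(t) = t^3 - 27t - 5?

g'(t) = 3t^2 - 27, which vanishes at t = -3 and t = 3.
Evaluating at the critical points and endpoints: g(-6) = -59; g(-3) = 49; g(3) = -59; g(5) = -15.
Hence the absolute maximum is 49 at t = -3.

49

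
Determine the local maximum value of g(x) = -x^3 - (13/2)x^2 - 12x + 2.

g'(x) = -3x^2 - 13x - 12 = 0 at x = -3, -4/3.
Second-derivative test with g''(x) = -6x - 13: g''(-3) = 5 > 0 ⇒ local minimum; g''(-4/3) = -5 < 0 ⇒ local maximum.
So the local maximum value is g(-4/3) = 238/27.

238/27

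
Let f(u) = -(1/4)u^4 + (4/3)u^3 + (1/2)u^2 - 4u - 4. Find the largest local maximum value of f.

28/3

f'(u) = -u^3 + 4u^2 + u - 4 = 0 at u = -1, 1, 4.
Second-derivative test with f''(u) = -3u^2 + 8u + 1: f''(-1) = -10 < 0 ⇒ local maximum; f''(1) = 6 > 0 ⇒ local minimum; f''(4) = -15 < 0 ⇒ local maximum.
Thus f has its largest local maximum at u = 4, with value 28/3.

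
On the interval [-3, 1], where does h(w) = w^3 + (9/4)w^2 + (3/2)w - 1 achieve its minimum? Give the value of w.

-3

h'(w) = 3w^2 + (9/2)w + 3/2, which vanishes at w = -1 and w = -1/2.
Compare values at every candidate in [-3, 1]: h(-3) = -49/4; h(-1) = -5/4; h(-1/2) = -21/16; h(1) = 15/4.
The minimum over the interval is -49/4, attained at w = -3.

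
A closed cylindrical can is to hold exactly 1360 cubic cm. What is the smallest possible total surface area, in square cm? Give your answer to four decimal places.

With radius r and height h, πr²h = 1360 so h = 1360/(πr²), and S(r) = 2πr² + 2πrh = 2πr² + 2·1360/r.
S'(r) = 4πr − 2·1360/r² = 0 ⇒ r³ = 1360/(2π), so r ≈ 6.0042 and h = 2r ≈ 12.0083.
S''(r) = 4π + 4·1360/r³ > 0, so this is the minimum; S ≈ 679.5277.

679.5277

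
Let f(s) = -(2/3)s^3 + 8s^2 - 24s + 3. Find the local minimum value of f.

Critical points: f'(s) = -2s^2 + 16s - 24 vanishes at s = 2, 6.
f''(s) = -4s + 16. f''(2) = 8 > 0 ⇒ local minimum; f''(6) = -8 < 0 ⇒ local maximum.
So the local minimum value is f(2) = -55/3.

-55/3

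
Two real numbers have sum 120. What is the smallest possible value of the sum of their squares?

With a + b = 120, a^2 + b^2 = a^2 + (120 − a)^2.
The derivative 2a − 2(120 − a) = 4a − 240 vanishes at a = 60; second derivative 4 > 0, a minimum.
The minimum is 2·(60)^2 = 7200.

7200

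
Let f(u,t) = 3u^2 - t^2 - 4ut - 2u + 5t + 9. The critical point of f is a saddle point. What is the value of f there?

∂f/∂u = 6u - 4t - 2 = 0 and ∂f/∂t = -4u - 2t + 5 = 0, so (u, t) = (6/7, 11/14).
The Hessian has f_{uu} = 6, f_{tt} = -2, f_{ut} = -4, giving D = -28 < 0, so the point is a saddle point.
f(6/7, 11/14) = 283/28.

283/28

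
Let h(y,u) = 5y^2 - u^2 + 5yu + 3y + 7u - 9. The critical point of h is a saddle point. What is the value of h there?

-274/45

∂h/∂y = 10y + 5u + 3 = 0 and ∂h/∂u = 5y - 2u + 7 = 0, so (y, u) = (-41/45, 11/9).
The Hessian has h_{yy} = 10, h_{uu} = -2, h_{yu} = 5, giving D = -45 < 0, so the point is a saddle point.
h(-41/45, 11/9) = -274/45.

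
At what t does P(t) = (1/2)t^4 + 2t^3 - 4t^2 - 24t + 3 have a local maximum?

Critical points: P'(t) = 2t^3 + 6t^2 - 8t - 24 vanishes at t = -3, -2, 2.
P''(t) = 6t^2 + 12t - 8. P''(-3) = 10 > 0 ⇒ local minimum; P''(-2) = -8 < 0 ⇒ local maximum; P''(2) = 40 > 0 ⇒ local minimum.
The local maximum is P(-2) = 27.

-2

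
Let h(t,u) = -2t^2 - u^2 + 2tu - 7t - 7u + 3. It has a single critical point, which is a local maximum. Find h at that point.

∂h/∂t = -4t + 2u - 7 = 0 and ∂h/∂u = 2t - 2u - 7 = 0, so (t, u) = (-7, -21/2).
The Hessian has h_{tt} = -4, h_{uu} = -2, h_{tu} = 2, giving D = 4 > 0 with h_{tt} < 0, so the point is a local maximum.
h(-7, -21/2) = 257/4.

257/4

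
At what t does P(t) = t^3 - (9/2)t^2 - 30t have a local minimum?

5

P'(t) = 3t^2 - 9t - 30 = 0 at t = -2, 5.
Second-derivative test with P''(t) = 6t - 9: P''(-2) = -21 < 0 ⇒ local maximum; P''(5) = 21 > 0 ⇒ local minimum.
So the local minimum value is P(5) = -275/2.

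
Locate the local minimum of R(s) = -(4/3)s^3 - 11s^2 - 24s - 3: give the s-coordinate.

R'(s) = -4s^2 - 22s - 24 = 0 at s = -4, -3/2.
Second-derivative test with R''(s) = -8s - 22: R''(-4) = 10 > 0 ⇒ local minimum; R''(-3/2) = -10 < 0 ⇒ local maximum.
So the local minimum value is R(-4) = 7/3.

-4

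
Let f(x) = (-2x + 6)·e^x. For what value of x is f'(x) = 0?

2

f'(x) = (-2)·e^x + (-2x + 6)·1·e^x = (-2x + 4)·e^x. Since e^x > 0, the only critical point is x = 2.
f''(2) has the same sign as -2 < 0, so this is a local maximum.
f(2) = (2)·e^(2) ≈ 14.7781.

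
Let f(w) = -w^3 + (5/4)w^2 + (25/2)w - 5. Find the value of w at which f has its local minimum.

Critical points: f'(w) = -3w^2 + (5/2)w + 25/2 vanishes at w = -5/3, 5/2.
Since f''(w) = -6w + 5/2, we get f''(-5/3) = 25/2 > 0 ⇒ local minimum; f''(5/2) = -25/2 < 0 ⇒ local maximum.
So the local minimum value is f(-5/3) = -1915/108.

-5/3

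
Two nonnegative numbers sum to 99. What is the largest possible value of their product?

With x + y = 99, the product is P(x) = x(99 − x).
P'(x) = 99 − 2x = 0 gives x = 99/2; P'' = −2 < 0, so this is the maximum.
P = 99/2·99/2 = 9801/4.

9801/4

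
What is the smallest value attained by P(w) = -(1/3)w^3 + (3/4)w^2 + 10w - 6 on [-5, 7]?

The derivative is -w^2 + (3/2)w + 10, which vanishes at w = -5/2 and w = 4.
Candidates: P(-5) = 53/12,  P(-5/2) = -1013/48,  P(4) = 74/3,  P(7) = -163/12.
Hence the absolute minimum is -1013/48 at w = -5/2.

-1013/48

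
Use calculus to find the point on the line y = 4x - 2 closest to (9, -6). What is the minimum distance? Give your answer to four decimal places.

Minimize D(x)^2 = (x - 9)^2 + (4x + 4)^2.
d/dx[D^2] = 2(x - 9) + 2·4·(4x + 4) = 0 ⇒ x = -7/17.
Then y = -62/17 and the distance is √(1600/17) ≈ 9.7014.

9.7014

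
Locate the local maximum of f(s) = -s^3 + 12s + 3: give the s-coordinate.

f'(s) = -3s^2 + 12 = 0 at s = -2, 2.
f''(s) = -6s. f''(-2) = 12 > 0 ⇒ local minimum; f''(2) = -12 < 0 ⇒ local maximum.
So the local maximum value is f(2) = 19.

2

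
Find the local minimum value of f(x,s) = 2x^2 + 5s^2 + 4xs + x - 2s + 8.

∂f/∂x = 4x + 4s + 1 = 0 and ∂f/∂s = 4x + 10s - 2 = 0, so (x, s) = (-3/4, 1/2).
The Hessian has f_{xx} = 4, f_{ss} = 10, f_{xs} = 4, giving D = 24 > 0 with f_{xx} > 0, so the point is a local minimum.
f(-3/4, 1/2) = 57/8.

57/8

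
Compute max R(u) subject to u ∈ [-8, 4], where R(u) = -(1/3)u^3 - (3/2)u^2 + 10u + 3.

R'(u) = -u^2 - 3u + 10, which vanishes at u = -5 and u = 2.
Candidates: R(-8) = -7/3,  R(-5) = -257/6,  R(2) = 43/3,  R(4) = -7/3.
Hence the absolute maximum is 43/3 at u = 2.

43/3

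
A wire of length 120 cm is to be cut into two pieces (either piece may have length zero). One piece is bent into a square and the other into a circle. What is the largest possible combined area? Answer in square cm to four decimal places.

Let x be the length used for the square. Square side x/4; circle radius (120−x)/(2π).
A(x) = (x/4)² + π·((120−x)/(2π))² = x²/16 + (120−x)²/(4π) for 0 ≤ x ≤ 120. A'(x) = x/8 − (120−x)/(2π) = 0 gives x = 4·120/(π+4) ≈ 67.2119.
A'' > 0, so the interior critical point is a minimum; the maximum is at an endpoint. A(0) = 1145.9156 and A(120) = 900.0000, so the largest area is 1145.9156.

1145.9156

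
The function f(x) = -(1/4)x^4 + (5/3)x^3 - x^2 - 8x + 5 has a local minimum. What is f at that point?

f'(x) = -x^3 + 5x^2 - 2x - 8 = 0 at x = -1, 2, 4.
Since f''(x) = -3x^2 + 10x - 2, we get f''(-1) = -15 < 0 ⇒ local maximum; f''(2) = 6 > 0 ⇒ local minimum; f''(4) = -10 < 0 ⇒ local maximum.
Thus f has its local minimum at x = 2, with value -17/3.

-17/3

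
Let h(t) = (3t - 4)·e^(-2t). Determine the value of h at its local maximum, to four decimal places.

0.0383

h'(t) = 3·e^(-2t) + (3t - 4)·(-2)·e^(-2t) = (-6t + 11)·e^(-2t). Since e^(-2t) > 0, the only critical point is t = 11/6.
h''(11/6) has the same sign as -6 < 0, so this is a local maximum.
h(11/6) = (3/2)·e^(-11/3) ≈ 0.0383.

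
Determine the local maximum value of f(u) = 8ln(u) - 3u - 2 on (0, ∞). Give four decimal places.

f'(u) = 8/u − 3 = 0 gives u = 8/3.
f''(u) = -8/u², which is negative for u > 0, so this is a local maximum.
f(8/3) = 8·ln(8/3) - 8 - 2 ≈ -2.1534.

-2.1534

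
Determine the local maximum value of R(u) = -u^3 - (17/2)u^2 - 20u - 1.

R'(u) = -3u^2 - 17u - 20 = 0 at u = -4, -5/3.
R''(u) = -6u - 17. R''(-4) = 7 > 0 ⇒ local minimum; R''(-5/3) = -7 < 0 ⇒ local maximum.
The local maximum is R(-5/3) = 721/54.

721/54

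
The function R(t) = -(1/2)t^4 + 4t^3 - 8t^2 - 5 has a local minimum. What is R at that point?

R'(t) = -2t^3 + 12t^2 - 16t = 0 at t = 0, 2, 4.
Second-derivative test with R''(t) = -6t^2 + 24t - 16: R''(0) = -16 < 0 ⇒ local maximum; R''(2) = 8 > 0 ⇒ local minimum; R''(4) = -16 < 0 ⇒ local maximum.
The local minimum is R(2) = -13.

-13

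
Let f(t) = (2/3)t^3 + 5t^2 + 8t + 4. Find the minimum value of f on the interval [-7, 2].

-107/3

The derivative is 2t^2 + 10t + 8, which vanishes at t = -4 and t = -1.
Candidates: f(-7) = -107/3, f(-4) = 28/3, f(-1) = 1/3, f(2) = 136/3.
The minimum over the interval is -107/3, attained at t = -7.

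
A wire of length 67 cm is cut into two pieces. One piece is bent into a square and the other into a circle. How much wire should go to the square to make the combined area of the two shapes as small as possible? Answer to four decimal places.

37.5266

Let x be the length used for the square. Square side x/4; circle radius (67−x)/(2π).
A(x) = (x/4)² + π·((67−x)/(2π))² = x²/16 + (67−x)²/(4π) for 0 ≤ x ≤ 67. A'(x) = x/8 − (67−x)/(2π) = 0 gives x = 4·67/(π+4) ≈ 37.5266.
A'' = 1/8 + 1/(2π) > 0, so this gives the minimum combined area; x ≈ 37.5266 cm to the square.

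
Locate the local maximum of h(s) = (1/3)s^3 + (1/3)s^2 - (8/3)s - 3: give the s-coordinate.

-2

h'(s) = s^2 + (2/3)s - 8/3 = 0 at s = -2, 4/3.
Since h''(s) = 2s + 2/3, we get h''(-2) = -10/3 < 0 ⇒ local maximum; h''(4/3) = 10/3 > 0 ⇒ local minimum.
So the local maximum value is h(-2) = 1.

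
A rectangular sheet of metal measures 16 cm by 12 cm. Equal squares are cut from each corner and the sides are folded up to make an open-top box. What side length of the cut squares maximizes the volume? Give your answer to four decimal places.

With cut size x, the volume is V(x) = x(16 − 2x)(12 − 2x) for 0 < x < 6.
V'(x) = 12x^2 − 112x + 192. Setting V'(x) = 0 gives x ≈ 2.2630 (the root in (0, 6)).
V''(x) = 24x − 112 is negative there, so this is the maximum; V ≈ 194.0674.

2.2630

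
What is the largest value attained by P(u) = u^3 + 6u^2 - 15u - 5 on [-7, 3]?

95

The derivative is 3u^2 + 12u - 15, which vanishes at u = -5 and u = 1.
Candidates: P(-7) = 51, P(-5) = 95, P(1) = -13, P(3) = 31.
So the maximum is P(-5) = 95.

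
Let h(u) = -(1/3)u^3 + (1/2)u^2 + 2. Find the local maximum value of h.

13/6

h'(u) = -u^2 + u = 0 at u = 0, 1.
h''(u) = -2u + 1. h''(0) = 1 > 0 ⇒ local minimum; h''(1) = -1 < 0 ⇒ local maximum.
So the local maximum value is h(1) = 13/6.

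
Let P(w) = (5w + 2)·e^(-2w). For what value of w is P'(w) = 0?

1/10

P'(w) = 5·e^(-2w) + (5w + 2)·(-2)·e^(-2w) = (-10w + 1)·e^(-2w). Since e^(-2w) > 0, the only critical point is w = 1/10.
P''(1/10) has the same sign as -10 < 0, so this is a local maximum.
P(1/10) = (5/2)·e^(-1/5) ≈ 2.0468.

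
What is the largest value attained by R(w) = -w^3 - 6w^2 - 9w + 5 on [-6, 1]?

59

The derivative is -3w^2 - 12w - 9, which vanishes at w = -3 and w = -1.
Evaluating at the critical points and endpoints: R(-6) = 59, R(-3) = 5, R(-1) = 9, R(1) = -11.
So the maximum is R(-6) = 59.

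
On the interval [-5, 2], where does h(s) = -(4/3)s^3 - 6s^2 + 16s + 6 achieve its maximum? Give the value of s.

h'(s) = -4s^2 - 12s + 16, which vanishes at s = -4 and s = 1.
Compare values at every candidate in [-5, 2]: h(-5) = -172/3, h(-4) = -206/3, h(1) = 44/3, h(2) = 10/3.
The maximum over the interval is 44/3, attained at s = 1.

1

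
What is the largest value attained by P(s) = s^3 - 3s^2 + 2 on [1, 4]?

Differentiating, P'(s) = 3s^2 - 6s; whose only zero in [1, 4] is s = 2.
Candidates: P(1) = 0,  P(2) = -2,  P(4) = 18.
So the maximum is P(4) = 18.

18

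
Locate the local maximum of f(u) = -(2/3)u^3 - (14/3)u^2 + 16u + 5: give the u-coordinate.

Critical points: f'(u) = -2u^2 - (28/3)u + 16 vanishes at u = -6, 4/3.
Since f''(u) = -4u - 28/3, we get f''(-6) = 44/3 > 0 ⇒ local minimum; f''(4/3) = -44/3 < 0 ⇒ local maximum.
The local maximum is f(4/3) = 1333/81.

4/3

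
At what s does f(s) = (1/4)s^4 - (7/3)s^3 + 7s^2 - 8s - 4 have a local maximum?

f'(s) = s^3 - 7s^2 + 14s - 8. Setting f'(s) = 0 gives s ∈ {1, 2, 4}.
f''(s) = 3s^2 - 14s + 14. f''(1) = 3 > 0 ⇒ local minimum; f''(2) = -2 < 0 ⇒ local maximum; f''(4) = 6 > 0 ⇒ local minimum.
Thus f has its local maximum at s = 2, with value -20/3.

2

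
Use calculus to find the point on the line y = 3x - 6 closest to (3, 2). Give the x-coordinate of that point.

27/10

Minimize D(x)^2 = (x - 3)^2 + (3x - 8)^2.
d/dx[D^2] = 2(x - 3) + 2·3·(3x - 8) = 0 ⇒ x = 27/10.
Then y = 21/10 and the distance is √(1/10) ≈ 0.3162.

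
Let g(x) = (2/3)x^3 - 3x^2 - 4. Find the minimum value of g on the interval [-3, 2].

g'(x) = 2x^2 - 6x, whose only zero in [-3, 2] is x = 0.
Compare values at every candidate in [-3, 2]: g(-3) = -49; g(0) = -4; g(2) = -32/3.
The minimum over the interval is -49, attained at x = -3.

-49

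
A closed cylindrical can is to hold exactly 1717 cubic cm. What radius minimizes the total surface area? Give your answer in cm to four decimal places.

6.4893

With radius r and height h, πr²h = 1717 so h = 1717/(πr²), and S(r) = 2πr² + 2πrh = 2πr² + 2·1717/r.
S'(r) = 4πr − 2·1717/r² = 0 ⇒ r³ = 1717/(2π), so r ≈ 6.4893 and h = 2r ≈ 12.9786.
S''(r) = 4π + 4·1717/r³ > 0, so this is the minimum; S ≈ 793.7701.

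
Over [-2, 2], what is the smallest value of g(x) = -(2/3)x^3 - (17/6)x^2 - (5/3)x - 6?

Differentiating, g'(x) = -2x^2 - (17/3)x - 5/3; whose only zero in [-2, 2] is x = -1/3.
Compare values at every candidate in [-2, 2]: g(-2) = -26/3; g(-1/3) = -929/162; g(2) = -26.
So the minimum is g(2) = -26.

-26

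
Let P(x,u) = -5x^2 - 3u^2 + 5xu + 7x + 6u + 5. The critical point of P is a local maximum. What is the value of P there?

712/35

∂P/∂x = -10x + 5u + 7 = 0 and ∂P/∂u = 5x - 6u + 6 = 0, so (x, u) = (72/35, 19/7).
The Hessian has P_{xx} = -10, P_{uu} = -6, P_{xu} = 5, giving D = 35 > 0 with P_{xx} < 0, so the point is a local maximum.
P(72/35, 19/7) = 712/35.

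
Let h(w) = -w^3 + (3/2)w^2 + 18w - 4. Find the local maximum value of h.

h'(w) = -3w^2 + 3w + 18. Setting h'(w) = 0 gives w ∈ {-2, 3}.
Second-derivative test with h''(w) = -6w + 3: h''(-2) = 15 > 0 ⇒ local minimum; h''(3) = -15 < 0 ⇒ local maximum.
Thus h has its local maximum at w = 3, with value 73/2.

73/2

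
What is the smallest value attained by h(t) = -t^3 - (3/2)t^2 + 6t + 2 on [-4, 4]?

-62

Differentiating, h'(t) = -3t^2 - 3t + 6; which vanishes at t = -2 and t = 1.
Candidates: h(-4) = 18; h(-2) = -8; h(1) = 11/2; h(4) = -62.
Hence the absolute minimum is -62 at t = 4.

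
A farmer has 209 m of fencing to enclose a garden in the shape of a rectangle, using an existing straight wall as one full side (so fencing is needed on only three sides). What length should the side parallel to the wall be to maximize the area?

Let the sides perpendicular to the wall have length x and the parallel side y, so 2x + y = 209 and the area is A = xy = x(209 − 2x).
A'(x) = 209 − 4x = 0 gives x = 209/4, and A''(x) = −4 < 0 confirms a maximum.
Then y = 209 − 2·209/4 = 209/2 and A = 43681/8.

209/2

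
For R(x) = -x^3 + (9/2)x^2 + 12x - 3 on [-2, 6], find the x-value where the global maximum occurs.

4

Differentiating, R'(x) = -3x^2 + 9x + 12; which vanishes at x = -1 and x = 4.
Candidates: R(-2) = -1,  R(-1) = -19/2,  R(4) = 53,  R(6) = 15.
The maximum over the interval is 53, attained at x = 4.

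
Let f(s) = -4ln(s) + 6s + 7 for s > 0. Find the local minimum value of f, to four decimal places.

f'(s) = -4/s + 6 = 0 gives s = 2/3.
f''(s) = 4/s², which is positive for s > 0, so this is a local minimum.
f(2/3) = -4·ln(2/3) + 4 + 7 ≈ 12.6219.

12.6219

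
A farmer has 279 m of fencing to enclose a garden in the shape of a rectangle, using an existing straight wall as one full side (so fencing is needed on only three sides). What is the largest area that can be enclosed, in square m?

Let the sides perpendicular to the wall have length x and the parallel side y, so 2x + y = 279 and the area is A = xy = x(279 − 2x).
A'(x) = 279 − 4x = 0 gives x = 279/4, and A''(x) = −4 < 0 confirms a maximum.
Then y = 279 − 2·279/4 = 279/2 and A = 77841/8.

77841/8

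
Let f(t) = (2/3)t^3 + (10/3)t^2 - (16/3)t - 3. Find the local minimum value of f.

f'(t) = 2t^2 + (20/3)t - 16/3 = 0 at t = -4, 2/3.
Since f''(t) = 4t + 20/3, we get f''(-4) = -28/3 < 0 ⇒ local maximum; f''(2/3) = 28/3 > 0 ⇒ local minimum.
So the local minimum value is f(2/3) = -395/81.

-395/81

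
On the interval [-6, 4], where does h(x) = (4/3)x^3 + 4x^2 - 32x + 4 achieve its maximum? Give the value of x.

-4

h'(x) = 4x^2 + 8x - 32, which vanishes at x = -4 and x = 2.
Evaluating at the critical points and endpoints: h(-6) = 52; h(-4) = 332/3; h(2) = -100/3; h(4) = 76/3.
Hence the absolute maximum is 332/3 at x = -4.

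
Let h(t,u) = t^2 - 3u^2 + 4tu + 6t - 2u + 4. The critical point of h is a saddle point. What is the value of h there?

2

∂h/∂t = 2t + 4u + 6 = 0 and ∂h/∂u = 4t - 6u - 2 = 0, so (t, u) = (-1, -1).
The Hessian has h_{tt} = 2, h_{uu} = -6, h_{tu} = 4, giving D = -28 < 0, so the point is a saddle point.
h(-1, -1) = 2.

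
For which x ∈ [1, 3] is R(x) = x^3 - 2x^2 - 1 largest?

3

Differentiating, R'(x) = 3x^2 - 4x; whose only zero in [1, 3] is x = 4/3.
Compare values at every candidate in [1, 3]: R(1) = -2; R(4/3) = -59/27; R(3) = 8.
So the maximum is R(3) = 8.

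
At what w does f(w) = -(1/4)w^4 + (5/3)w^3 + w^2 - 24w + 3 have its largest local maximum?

Critical points: f'(w) = -w^3 + 5w^2 + 2w - 24 vanishes at w = -2, 3, 4.
Since f''(w) = -3w^2 + 10w + 2, we get f''(-2) = -30 < 0 ⇒ local maximum; f''(3) = 5 > 0 ⇒ local minimum; f''(4) = -6 < 0 ⇒ local maximum.
Thus f has its largest local maximum at w = -2, with value 113/3.

-2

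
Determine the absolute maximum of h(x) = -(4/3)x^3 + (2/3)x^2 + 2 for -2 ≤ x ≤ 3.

46/3

The derivative is -4x^2 + (4/3)x, which vanishes at x = 0 and x = 1/3.
Candidates: h(-2) = 46/3,  h(0) = 2,  h(1/3) = 164/81,  h(3) = -28.
Hence the absolute maximum is 46/3 at x = -2.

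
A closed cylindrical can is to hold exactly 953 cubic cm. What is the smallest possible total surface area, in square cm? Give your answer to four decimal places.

536.0967

With radius r and height h, πr²h = 953 so h = 953/(πr²), and S(r) = 2πr² + 2πrh = 2πr² + 2·953/r.
S'(r) = 4πr − 2·953/r² = 0 ⇒ r³ = 953/(2π), so r ≈ 5.3330 and h = 2r ≈ 10.6660.
S''(r) = 4π + 4·953/r³ > 0, so this is the minimum; S ≈ 536.0967.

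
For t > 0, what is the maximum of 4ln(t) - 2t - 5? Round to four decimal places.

g'(t) = 4/t − 2 = 0 gives t = 2.
g''(t) = -4/t², which is negative for t > 0, so this is a local maximum.
g(2) = 4·ln(2) - 4 - 5 ≈ -6.2274.

-6.2274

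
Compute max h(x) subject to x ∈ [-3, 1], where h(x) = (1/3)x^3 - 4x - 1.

13/3

The derivative is x^2 - 4, whose only zero in [-3, 1] is x = -2.
Evaluating at the critical points and endpoints: h(-3) = 2, h(-2) = 13/3, h(1) = -14/3.
Hence the absolute maximum is 13/3 at x = -2.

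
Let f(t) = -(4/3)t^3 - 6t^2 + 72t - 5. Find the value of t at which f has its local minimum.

-6

f'(t) = -4t^2 - 12t + 72. Setting f'(t) = 0 gives t ∈ {-6, 3}.
Since f''(t) = -8t - 12, we get f''(-6) = 36 > 0 ⇒ local minimum; f''(3) = -36 < 0 ⇒ local maximum.
So the local minimum value is f(-6) = -365.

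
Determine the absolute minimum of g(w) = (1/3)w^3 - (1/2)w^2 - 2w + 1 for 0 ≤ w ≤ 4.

The derivative is w^2 - w - 2, whose only zero in [0, 4] is w = 2.
Compare values at every candidate in [0, 4]: g(0) = 1; g(2) = -7/3; g(4) = 19/3.
So the minimum is g(2) = -7/3.

-7/3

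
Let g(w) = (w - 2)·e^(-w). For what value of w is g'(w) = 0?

3

By the product rule, g'(w) = (-w + 3)·e^(-w). Since e^(-w) > 0, the only critical point is w = 3.
g''(3) has the same sign as -1 < 0, so this is a local maximum.
g(3) = (1)·e^(-3) ≈ 0.0498.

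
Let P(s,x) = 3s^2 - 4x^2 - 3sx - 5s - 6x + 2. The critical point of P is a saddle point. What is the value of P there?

∂P/∂s = 6s - 3x - 5 = 0 and ∂P/∂x = -3s - 8x - 6 = 0, so (s, x) = (22/57, -17/19).
The Hessian has P_{ss} = 6, P_{xx} = -8, P_{sx} = -3, giving D = -57 < 0, so the point is a saddle point.
P(22/57, -17/19) = 212/57.

212/57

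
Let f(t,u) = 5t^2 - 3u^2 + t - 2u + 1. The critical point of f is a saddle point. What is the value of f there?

77/60

∂f/∂t = 10t + 1 = 0 and ∂f/∂u = -6u - 2 = 0, so (t, u) = (-1/10, -1/3).
The Hessian has f_{tt} = 10, f_{uu} = -6, f_{tu} = 0, giving D = -60 < 0, so the point is a saddle point.
f(-1/10, -1/3) = 77/60.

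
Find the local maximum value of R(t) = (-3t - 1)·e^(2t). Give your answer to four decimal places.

0.2833

R'(t) = (-3)·e^(2t) + (-3t - 1)·2·e^(2t) = (-6t - 5)·e^(2t). Since e^(2t) > 0, the only critical point is t = -5/6.
R''(-5/6) has the same sign as -6 < 0, so this is a local maximum.
R(-5/6) = (3/2)·e^(-5/3) ≈ 0.2833.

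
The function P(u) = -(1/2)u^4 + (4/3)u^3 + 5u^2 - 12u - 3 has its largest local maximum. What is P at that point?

67/3

P'(u) = -2u^3 + 4u^2 + 10u - 12. Setting P'(u) = 0 gives u ∈ {-2, 1, 3}.
Since P''(u) = -6u^2 + 8u + 10, we get P''(-2) = -30 < 0 ⇒ local maximum; P''(1) = 12 > 0 ⇒ local minimum; P''(3) = -20 < 0 ⇒ local maximum.
Thus P has its largest local maximum at u = -2, with value 67/3.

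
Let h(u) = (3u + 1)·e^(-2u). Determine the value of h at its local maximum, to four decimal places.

By the product rule, h'(u) = (-6u + 1)·e^(-2u). Since e^(-2u) > 0, the only critical point is u = 1/6.
h''(1/6) has the same sign as -6 < 0, so this is a local maximum.
h(1/6) = (3/2)·e^(-1/3) ≈ 1.0748.

1.0748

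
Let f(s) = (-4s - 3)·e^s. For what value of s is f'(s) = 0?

f'(s) = (-4)·e^s + (-4s - 3)·1·e^s = (-4s - 7)·e^s. Since e^s > 0, the only critical point is s = -7/4.
f''(-7/4) has the same sign as -4 < 0, so this is a local maximum.
f(-7/4) = (4)·e^(-7/4) ≈ 0.6951.

-7/4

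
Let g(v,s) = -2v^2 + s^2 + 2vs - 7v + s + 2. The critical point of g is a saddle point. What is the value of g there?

85/12

∂g/∂v = -4v + 2s - 7 = 0 and ∂g/∂s = 2v + 2s + 1 = 0, so (v, s) = (-4/3, 5/6).
The Hessian has g_{vv} = -4, g_{ss} = 2, g_{vs} = 2, giving D = -12 < 0, so the point is a saddle point.
g(-4/3, 5/6) = 85/12.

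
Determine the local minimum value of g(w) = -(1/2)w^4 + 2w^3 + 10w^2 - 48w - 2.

-50

g'(w) = -2w^3 + 6w^2 + 20w - 48 = 0 at w = -3, 2, 4.
g''(w) = -6w^2 + 12w + 20. g''(-3) = -70 < 0 ⇒ local maximum; g''(2) = 20 > 0 ⇒ local minimum; g''(4) = -28 < 0 ⇒ local maximum.
Thus g has its local minimum at w = 2, with value -50.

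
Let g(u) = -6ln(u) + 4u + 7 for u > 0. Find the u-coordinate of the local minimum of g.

g'(u) = -6/u + 4 = 0 gives u = 3/2.
g''(u) = 6/u², which is positive for u > 0, so this is a local minimum.
g(3/2) = -6·ln(3/2) + 6 + 7 ≈ 10.5672.

3/2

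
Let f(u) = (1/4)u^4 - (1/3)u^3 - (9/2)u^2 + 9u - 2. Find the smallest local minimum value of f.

f'(u) = u^3 - u^2 - 9u + 9. Setting f'(u) = 0 gives u ∈ {-3, 1, 3}.
Second-derivative test with f''(u) = 3u^2 - 2u - 9: f''(-3) = 24 > 0 ⇒ local minimum; f''(1) = -8 < 0 ⇒ local maximum; f''(3) = 12 > 0 ⇒ local minimum.
The smallest local minimum is f(-3) = -161/4.

-161/4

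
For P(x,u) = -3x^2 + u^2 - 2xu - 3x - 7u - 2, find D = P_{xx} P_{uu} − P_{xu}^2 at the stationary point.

-16

∂P/∂x = -6x - 2u - 3 = 0 and ∂P/∂u = -2x + 2u - 7 = 0, so (x, u) = (-5/4, 9/4).
The Hessian has P_{xx} = -6, P_{uu} = 2, P_{xu} = -2, giving D = -16 < 0, so the point is a saddle point.
D = (-6)·(2) − (-2)^2 = -16.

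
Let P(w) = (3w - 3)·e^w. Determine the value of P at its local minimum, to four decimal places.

-3.0000

Differentiating with the product rule gives P'(w) = (3w)·e^w. Since e^w > 0, the only critical point is w = 0.
P''(0) has the same sign as 3 > 0, so this is a local minimum.
P(0) = (-3)·e^(0) ≈ -3.0000.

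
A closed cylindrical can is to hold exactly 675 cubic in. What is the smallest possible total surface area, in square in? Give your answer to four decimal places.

With radius r and height h, πr²h = 675 so h = 675/(πr²), and S(r) = 2πr² + 2πrh = 2πr² + 2·675/r.
S'(r) = 4πr − 2·675/r² = 0 ⇒ r³ = 675/(2π), so r ≈ 4.7538 and h = 2r ≈ 9.5076.
S''(r) = 4π + 4·675/r³ > 0, so this is the minimum; S ≈ 425.9746.

425.9746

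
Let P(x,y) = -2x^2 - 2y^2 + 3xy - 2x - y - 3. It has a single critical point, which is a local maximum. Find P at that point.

∂P/∂x = -4x + 3y - 2 = 0 and ∂P/∂y = 3x - 4y - 1 = 0, so (x, y) = (-11/7, -10/7).
The Hessian has P_{xx} = -4, P_{yy} = -4, P_{xy} = 3, giving D = 7 > 0 with P_{xx} < 0, so the point is a local maximum.
P(-11/7, -10/7) = -5/7.

-5/7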